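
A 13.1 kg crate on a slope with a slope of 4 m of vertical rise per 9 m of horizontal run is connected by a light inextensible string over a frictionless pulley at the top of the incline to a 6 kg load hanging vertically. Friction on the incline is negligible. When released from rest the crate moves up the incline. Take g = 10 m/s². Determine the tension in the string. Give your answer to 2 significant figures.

For the crate on the incline: the weight component along the slope is m₁g sin 23.96° = 13.1 × 10 × 0.4061 = 53.199 N and the normal force is N = m₁g cos 23.96° = 119.709 N.
Newton's second law for the crate (up-slope positive): T − 53.199 = 13.1 a. For the hanging load (downward positive): 6 × 10 − T = 6 a.
Adding the two equations eliminates T: 6.801 = 19.1 a, so a = 0.3561 m/s².
Then from the hanging load's equation, T = 6 × (10 − 0.3561) = 57.863 N.

58 N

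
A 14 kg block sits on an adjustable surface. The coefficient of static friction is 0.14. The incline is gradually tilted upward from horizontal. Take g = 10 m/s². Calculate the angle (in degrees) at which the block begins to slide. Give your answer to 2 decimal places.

At the threshold of sliding, static friction is at its maximum μ_s N and exactly balances the weight component along the incline: mg sin θ = μ_s mg cos θ.
Hence tan θ = μ_s = 0.14, so θ = arctan(0.14) = 7.9696°.

7.97°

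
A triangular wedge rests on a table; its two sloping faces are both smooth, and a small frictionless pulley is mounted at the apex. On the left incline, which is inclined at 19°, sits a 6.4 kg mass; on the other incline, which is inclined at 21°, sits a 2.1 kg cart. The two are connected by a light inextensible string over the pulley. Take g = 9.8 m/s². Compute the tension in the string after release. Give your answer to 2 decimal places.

Resolve each weight along its own incline: the 6.4 kg mass has component 6.4 × 9.8 × sin 19° = 20.420 N down its slope, and the 2.1 kg mass has 2.1 × 9.8 × sin 21° = 7.375 N down its slope.
The 6.4 kg side's 20.420 N exceeds the other side's 7.375 N, so that mass slides down and the 2.1 kg mass slides up. Taking that direction as positive, Newton's second law for the whole system gives 20.420 − 7.375 = (6.4 + 2.1) a, so a = 13.045 / 8.5 = 1.5347 m/s².
For the 2.1 kg mass (up-slope positive): T − 7.375 = 2.1 × 1.5347, so T = 10.598 N.

10.60 N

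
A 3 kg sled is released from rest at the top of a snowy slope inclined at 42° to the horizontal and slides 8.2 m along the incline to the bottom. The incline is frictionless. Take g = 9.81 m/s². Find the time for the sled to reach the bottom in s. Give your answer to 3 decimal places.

The weight component along the incline is mg sin 42° = 19.693 N and the normal force is N = mg cos 42° = 21.871 N.
With no friction, a = g sin 42° = 6.5642 m/s².
Starting from rest, L = ½at², so t = √(2L/a) = √(2 × 8.2 / 6.5642) = 1.5806 s.

1.581 s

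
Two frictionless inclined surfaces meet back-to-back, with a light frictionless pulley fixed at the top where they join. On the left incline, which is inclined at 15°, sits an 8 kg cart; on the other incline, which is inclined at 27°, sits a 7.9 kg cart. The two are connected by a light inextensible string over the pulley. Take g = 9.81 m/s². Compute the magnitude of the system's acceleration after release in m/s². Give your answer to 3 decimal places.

0.935 m/s²

Resolve each weight along its own incline: the 8 kg mass has component 8 × 9.81 × sin 15° = 20.312 N down its slope, and the 7.9 kg mass has 7.9 × 9.81 × sin 27° = 35.184 N down its slope.
The 7.9 kg side's 35.184 N exceeds the other side's 20.312 N, so that mass slides down and the 8 kg mass slides up. Taking that direction as positive, Newton's second law for the whole system gives 35.184 − 20.312 = (8 + 7.9) a, so a = 14.872 / 15.9 = 0.9353 m/s².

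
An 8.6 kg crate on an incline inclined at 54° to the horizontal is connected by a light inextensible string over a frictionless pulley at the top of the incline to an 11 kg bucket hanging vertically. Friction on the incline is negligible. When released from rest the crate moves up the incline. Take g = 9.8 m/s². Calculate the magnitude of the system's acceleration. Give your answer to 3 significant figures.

2.02 m/s²

For the crate on the incline: the weight component along the slope is m₁g sin 54° = 8.6 × 9.8 × 0.8090 = 68.183 N and the normal force is N = m₁g cos 54° = 49.539 N.
Newton's second law for the crate (up-slope positive): T − 68.183 = 8.6 a. For the hanging bucket (downward positive): 11 × 9.8 − T = 11 a.
Adding the two equations eliminates T: 39.617 = 19.6 a, so a = 2.0213 m/s².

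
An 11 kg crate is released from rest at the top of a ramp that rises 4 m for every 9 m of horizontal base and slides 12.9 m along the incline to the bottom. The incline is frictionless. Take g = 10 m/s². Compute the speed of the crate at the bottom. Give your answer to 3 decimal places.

The weight component along the incline is mg sin 23.96° = 44.675 N and the normal force is N = mg cos 23.96° = 100.519 N.
With no friction, a = g sin 23.96° = 4.0614 m/s².
Starting from rest over a distance of 12.9 m, v² = 2aL = 2 × 4.0614 × 12.9 = 104.7841, so v = 10.2364 m/s.

10.236 m/s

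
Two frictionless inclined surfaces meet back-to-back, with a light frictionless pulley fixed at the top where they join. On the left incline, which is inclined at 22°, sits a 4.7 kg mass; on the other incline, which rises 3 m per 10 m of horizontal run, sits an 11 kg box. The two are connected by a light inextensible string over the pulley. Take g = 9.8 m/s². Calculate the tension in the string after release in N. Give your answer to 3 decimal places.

21.362 N

Resolve each weight along its own incline: the 4.7 kg mass has component 4.7 × 9.8 × sin 22° = 17.254 N down its slope, and the 11 kg mass has 11 × 9.8 × sin 16.70° = 30.976 N down its slope.
The 11 kg side's 30.976 N exceeds the other side's 17.254 N, so that mass slides down and the 4.7 kg mass slides up. Taking that direction as positive, Newton's second law for the whole system gives 30.976 − 17.254 = (4.7 + 11) a, so a = 13.722 / 15.7 = 0.8740 m/s².
For the 4.7 kg mass (up-slope positive): T − 17.254 = 4.7 × 0.8740, so T = 21.362 N.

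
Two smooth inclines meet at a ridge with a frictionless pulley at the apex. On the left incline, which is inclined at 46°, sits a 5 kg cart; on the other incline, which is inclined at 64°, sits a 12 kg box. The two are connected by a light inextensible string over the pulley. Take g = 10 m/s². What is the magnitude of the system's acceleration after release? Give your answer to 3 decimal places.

4.229 m/s²

Resolve each weight along its own incline: the 5 kg mass has component 5 × 10 × sin 46° = 35.967 N down its slope, and the 12 kg mass has 12 × 10 × sin 64° = 107.855 N down its slope.
The 12 kg side's 107.855 N exceeds the other side's 35.967 N, so that mass slides down and the 5 kg mass slides up. Taking that direction as positive, Newton's second law for the whole system gives 107.855 − 35.967 = (5 + 12) a, so a = 71.888 / 17 = 4.2287 m/s².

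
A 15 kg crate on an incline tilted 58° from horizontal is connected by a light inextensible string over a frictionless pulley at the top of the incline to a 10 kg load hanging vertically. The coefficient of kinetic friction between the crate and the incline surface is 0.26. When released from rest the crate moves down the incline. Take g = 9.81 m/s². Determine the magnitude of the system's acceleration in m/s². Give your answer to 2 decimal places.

For the crate on the incline: the weight component along the slope is m₁g sin 58° = 15 × 9.81 × 0.8480 = 124.783 N and the normal force is N = m₁g cos 58° = 77.978 N.
Kinetic friction opposes the crate's motion down the incline: f = μN = 0.26 × 77.978 = 20.274 N acting up the slope.
Newton's second law for the crate (down-slope positive): 124.783 − 20.274 − T = 15 a. For the hanging load (upward positive): T − 10 × 9.81 = 10 a.
Adding the two equations eliminates T: 6.409 = 25 a, so a = 0.2564 m/s².

0.26 m/s²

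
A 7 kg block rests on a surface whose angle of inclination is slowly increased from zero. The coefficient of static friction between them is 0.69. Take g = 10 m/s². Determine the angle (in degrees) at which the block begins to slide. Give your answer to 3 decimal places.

At the threshold of sliding, static friction is at its maximum μ_s N and exactly balances the weight component along the incline: mg sin θ = μ_s mg cos θ.
Hence tan θ = μ_s = 0.69, so θ = arctan(0.69) = 34.6057°.

34.606°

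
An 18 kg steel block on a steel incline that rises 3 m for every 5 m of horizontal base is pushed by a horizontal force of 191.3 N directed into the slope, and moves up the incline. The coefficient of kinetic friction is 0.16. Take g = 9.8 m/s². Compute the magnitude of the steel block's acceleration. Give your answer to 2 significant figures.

1.9 m/s²

The horizontal push has components F cos 30.96° = 191.3 × 0.8575 = 164.040 N up the incline and F sin 30.96° = 191.3 × 0.5145 = 98.424 N pressing into the surface.
The normal force is therefore N = mg cos 30.96° + F sin 30.96° = 151.263 + 98.424 = 249.687 N, and kinetic friction down the slope is μN = 0.16 × 249.687 = 39.950 N.
Along the incline: F cos 30.96° − mg sin 30.96° − μN = ma, so 164.040 − 90.758 − 39.950 = 18 a, giving a = 1.8518 m/s².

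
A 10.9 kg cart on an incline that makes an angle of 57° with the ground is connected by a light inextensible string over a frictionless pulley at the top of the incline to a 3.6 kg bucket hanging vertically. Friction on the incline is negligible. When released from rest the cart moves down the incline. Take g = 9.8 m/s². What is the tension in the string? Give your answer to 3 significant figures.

For the cart on the incline: the weight component along the slope is m₁g sin 57° = 10.9 × 9.8 × 0.8387 = 89.590 N and the normal force is N = m₁g cos 57° = 58.178 N.
Newton's second law for the cart (down-slope positive): 89.590 − T = 10.9 a. For the hanging bucket (upward positive): T − 3.6 × 9.8 = 3.6 a.
Adding the two equations eliminates T: 54.310 = 14.5 a, so a = 3.7455 m/s².
Then from the hanging bucket's equation, T = 3.6 × (9.8 + 3.7455) = 48.764 N.

48.8 N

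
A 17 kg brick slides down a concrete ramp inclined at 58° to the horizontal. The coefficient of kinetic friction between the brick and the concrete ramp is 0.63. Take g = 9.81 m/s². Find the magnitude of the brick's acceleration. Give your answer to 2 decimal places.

Resolving the weight along the incline: the component pulling the brick down the slope is mg sin 58° = 17 × 9.81 × 0.8480 = 141.421 N, and the normal force is N = mg cos 58° = 17 × 9.81 × 0.5299 = 88.371 N.
Kinetic friction acts up the slope with magnitude f = μN = 0.63 × 88.371 = 55.674 N.
Net force along the incline is 141.421 − 55.674 = 85.747 N, so a = 85.747 / 17 = 5.0439 m/s².

5.04 m/s²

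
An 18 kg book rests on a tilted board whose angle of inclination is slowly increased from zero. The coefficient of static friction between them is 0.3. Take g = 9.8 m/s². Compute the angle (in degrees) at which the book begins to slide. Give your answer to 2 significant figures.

17°

At the threshold of sliding, static friction is at its maximum μ_s N and exactly balances the weight component along the incline: mg sin θ = μ_s mg cos θ.
Hence tan θ = μ_s = 0.3, so θ = arctan(0.3) = 16.6992°.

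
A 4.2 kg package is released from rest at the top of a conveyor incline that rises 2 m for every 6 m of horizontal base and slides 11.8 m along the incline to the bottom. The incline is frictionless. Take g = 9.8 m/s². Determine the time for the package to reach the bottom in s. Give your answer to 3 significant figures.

2.76 s

The weight component along the incline is mg sin 18.43° = 13.016 N and the normal force is N = mg cos 18.43° = 39.048 N.
With no friction, a = g sin 18.43° = 3.0990 m/s².
Starting from rest, L = ½at², so t = √(2L/a) = √(2 × 11.8 / 3.0990) = 2.7596 s.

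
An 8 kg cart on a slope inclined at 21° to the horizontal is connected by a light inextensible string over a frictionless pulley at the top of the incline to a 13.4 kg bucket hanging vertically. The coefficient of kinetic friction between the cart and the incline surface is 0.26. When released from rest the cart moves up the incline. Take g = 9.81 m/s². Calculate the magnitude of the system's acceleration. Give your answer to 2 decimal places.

3.94 m/s²

For the cart on the incline: the weight component along the slope is m₁g sin 21° = 8 × 9.81 × 0.3584 = 28.127 N and the normal force is N = m₁g cos 21° = 73.267 N.
Kinetic friction opposes the cart's motion up the incline: f = μN = 0.26 × 73.267 = 19.049 N acting down the slope.
Newton's second law for the cart (up-slope positive): T − 28.127 − 19.049 = 8 a. For the hanging bucket (downward positive): 13.4 × 9.81 − T = 13.4 a.
Adding the two equations eliminates T: 84.278 = 21.4 a, so a = 3.9382 m/s².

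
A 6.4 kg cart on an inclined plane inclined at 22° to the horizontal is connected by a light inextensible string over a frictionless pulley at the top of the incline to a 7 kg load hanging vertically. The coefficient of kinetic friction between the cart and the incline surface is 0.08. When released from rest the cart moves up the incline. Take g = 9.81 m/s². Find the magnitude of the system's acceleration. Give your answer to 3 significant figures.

3.02 m/s²

For the cart on the incline: the weight component along the slope is m₁g sin 22° = 6.4 × 9.81 × 0.3746 = 23.519 N and the normal force is N = m₁g cos 22° = 58.212 N.
Kinetic friction opposes the cart's motion up the incline: f = μN = 0.08 × 58.212 = 4.657 N acting down the slope.
Newton's second law for the cart (up-slope positive): T − 23.519 − 4.657 = 6.4 a. For the hanging load (downward positive): 7 × 9.81 − T = 7 a.
Adding the two equations eliminates T: 40.494 = 13.4 a, so a = 3.0219 m/s².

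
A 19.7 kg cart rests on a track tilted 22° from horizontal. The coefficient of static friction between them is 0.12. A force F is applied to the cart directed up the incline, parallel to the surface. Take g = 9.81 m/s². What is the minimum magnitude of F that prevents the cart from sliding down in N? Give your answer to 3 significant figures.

50.9 N

The normal force is N = mg cos 22° = 179.185 N. With F at its minimum the cart is on the verge of sliding down, so static friction is at its maximum μ_s N = 0.12 × 179.185 = 21.502 N and acts up the slope.
Equilibrium along the incline: F + μ_s N = mg sin 22°, so F = 72.395 − 21.502 = 50.893 N.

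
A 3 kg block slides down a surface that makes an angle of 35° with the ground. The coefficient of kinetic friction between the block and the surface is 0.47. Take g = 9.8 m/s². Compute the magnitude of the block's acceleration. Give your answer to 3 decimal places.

Resolving the weight along the incline: the component pulling the block down the slope is mg sin 35° = 3 × 9.8 × 0.5736 = 16.864 N, and the normal force is N = mg cos 35° = 3 × 9.8 × 0.8192 = 24.084 N.
Kinetic friction acts up the slope with magnitude f = μN = 0.47 × 24.084 = 11.319 N.
Net force along the incline is 16.864 − 11.319 = 5.545 N, so a = 5.545 / 3 = 1.8483 m/s².

1.848 m/s²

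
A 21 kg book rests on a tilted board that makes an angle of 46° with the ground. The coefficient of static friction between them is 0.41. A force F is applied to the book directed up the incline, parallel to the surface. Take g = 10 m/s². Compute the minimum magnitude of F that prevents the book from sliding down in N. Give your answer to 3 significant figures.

91.3 N

The normal force is N = mg cos 46° = 145.878 N. With F at its minimum the book is on the verge of sliding down, so static friction is at its maximum μ_s N = 0.41 × 145.878 = 59.810 N and acts up the slope.
Equilibrium along the incline: F + μ_s N = mg sin 46°, so F = 151.061 − 59.810 = 91.251 N.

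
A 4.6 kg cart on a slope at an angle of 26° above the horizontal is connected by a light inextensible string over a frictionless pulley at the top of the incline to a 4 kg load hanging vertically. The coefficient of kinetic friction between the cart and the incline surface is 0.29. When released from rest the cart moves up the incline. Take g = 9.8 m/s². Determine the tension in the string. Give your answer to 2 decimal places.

35.62 N

For the cart on the incline: the weight component along the slope is m₁g sin 26° = 4.6 × 9.8 × 0.4384 = 19.763 N and the normal force is N = m₁g cos 26° = 40.518 N.
Kinetic friction opposes the cart's motion up the incline: f = μN = 0.29 × 40.518 = 11.750 N acting down the slope.
Newton's second law for the cart (up-slope positive): T − 19.763 − 11.750 = 4.6 a. For the hanging load (downward positive): 4 × 9.8 − T = 4 a.
Adding the two equations eliminates T: 7.687 = 8.6 a, so a = 0.8938 m/s².
Then from the hanging load's equation, T = 4 × (9.8 − 0.8938) = 35.625 N.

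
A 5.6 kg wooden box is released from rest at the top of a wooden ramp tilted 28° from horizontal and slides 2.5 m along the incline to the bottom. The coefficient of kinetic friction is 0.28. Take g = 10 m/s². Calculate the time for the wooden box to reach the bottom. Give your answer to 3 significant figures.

1.50 s

The weight component along the incline is mg sin 28° = 26.290 N and the normal force is N = mg cos 28° = 49.445 N.
Friction up the slope is f = μN = 0.28 × 49.445 = 13.845 N, so the net downslope force is 26.290 − 13.845 = 12.445 N and a = 12.445 / 5.6 = 2.2223 m/s².
Starting from rest, L = ½at², so t = √(2L/a) = √(2 × 2.5 / 2.2223) = 1.5000 s.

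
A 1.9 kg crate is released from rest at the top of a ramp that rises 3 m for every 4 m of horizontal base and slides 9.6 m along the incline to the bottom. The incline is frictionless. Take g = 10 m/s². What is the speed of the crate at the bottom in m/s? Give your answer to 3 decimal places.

The weight component along the incline is mg sin 36.87° = 11.400 N and the normal force is N = mg cos 36.87° = 15.200 N.
With no friction, a = g sin 36.87° = 6.0000 m/s².
Starting from rest over a distance of 9.6 m, v² = 2aL = 2 × 6.0000 × 9.6 = 115.2000, so v = 10.7331 m/s.

10.733 m/s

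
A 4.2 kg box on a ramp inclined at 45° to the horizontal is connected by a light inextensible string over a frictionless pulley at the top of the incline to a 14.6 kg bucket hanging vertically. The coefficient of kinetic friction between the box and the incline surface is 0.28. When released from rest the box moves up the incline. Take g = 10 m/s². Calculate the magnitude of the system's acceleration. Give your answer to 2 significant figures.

For the box on the incline: the weight component along the slope is m₁g sin 45° = 4.2 × 10 × 0.7071 = 29.698 N and the normal force is N = m₁g cos 45° = 29.698 N.
Kinetic friction opposes the box's motion up the incline: f = μN = 0.28 × 29.698 = 8.315 N acting down the slope.
Newton's second law for the box (up-slope positive): T − 29.698 − 8.315 = 4.2 a. For the hanging bucket (downward positive): 14.6 × 10 − T = 14.6 a.
Adding the two equations eliminates T: 107.987 = 18.8 a, so a = 5.7440 m/s².

5.7 m/s²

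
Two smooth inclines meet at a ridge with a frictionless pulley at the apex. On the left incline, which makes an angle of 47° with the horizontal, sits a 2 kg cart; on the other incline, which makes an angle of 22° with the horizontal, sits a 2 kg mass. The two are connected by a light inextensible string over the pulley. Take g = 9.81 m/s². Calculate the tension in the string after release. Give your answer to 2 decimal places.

10.85 N

Resolve each weight along its own incline: the 2 kg mass has component 2 × 9.81 × sin 47° = 14.349 N down its slope, and the 2 kg mass has 2 × 9.81 × sin 22° = 7.350 N down its slope.
The 2 kg side's 14.349 N exceeds the other side's 7.350 N, so that mass slides down and the 2 kg mass slides up. Taking that direction as positive, Newton's second law for the whole system gives 14.349 − 7.350 = (2 + 2) a, so a = 6.999 / 4 = 1.7497 m/s².
For the 2 kg mass (up-slope positive): T − 7.350 = 2 × 1.7497, so T = 10.849 N.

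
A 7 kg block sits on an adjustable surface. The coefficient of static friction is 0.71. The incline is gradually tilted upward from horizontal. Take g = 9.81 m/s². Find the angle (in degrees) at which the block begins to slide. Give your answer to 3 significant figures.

35.4°

At the threshold of sliding, static friction is at its maximum μ_s N and exactly balances the weight component along the incline: mg sin θ = μ_s mg cos θ.
Hence tan θ = μ_s = 0.71, so θ = arctan(0.71) = 35.3748°.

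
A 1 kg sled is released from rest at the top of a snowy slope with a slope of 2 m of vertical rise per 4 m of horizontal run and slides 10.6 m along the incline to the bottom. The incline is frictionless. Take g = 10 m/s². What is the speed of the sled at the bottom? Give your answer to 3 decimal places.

The weight component along the incline is mg sin 26.57° = 4.472 N and the normal force is N = mg cos 26.57° = 8.944 N.
With no friction, a = g sin 26.57° = 4.4721 m/s².
Starting from rest over a distance of 10.6 m, v² = 2aL = 2 × 4.4721 × 10.6 = 94.8085, so v = 9.7370 m/s.

9.737 m/s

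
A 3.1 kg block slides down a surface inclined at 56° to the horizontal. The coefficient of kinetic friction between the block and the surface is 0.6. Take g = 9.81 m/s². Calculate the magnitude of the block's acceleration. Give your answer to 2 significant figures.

4.8 m/s²

Resolving the weight along the incline: the component pulling the block down the slope is mg sin 56° = 3.1 × 9.81 × 0.8290 = 25.211 N, and the normal force is N = mg cos 56° = 3.1 × 9.81 × 0.5592 = 17.006 N.
Kinetic friction acts up the slope with magnitude f = μN = 0.6 × 17.006 = 10.204 N.
Net force along the incline is 25.211 − 10.204 = 15.007 N, so a = 15.007 / 3.1 = 4.8410 m/s².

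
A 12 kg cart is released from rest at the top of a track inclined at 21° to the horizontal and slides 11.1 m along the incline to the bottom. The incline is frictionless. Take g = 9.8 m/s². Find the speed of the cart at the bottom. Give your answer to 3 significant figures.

8.83 m/s

The weight component along the incline is mg sin 21° = 42.144 N and the normal force is N = mg cos 21° = 109.789 N.
With no friction, a = g sin 21° = 3.5120 m/s².
Starting from rest over a distance of 11.1 m, v² = 2aL = 2 × 3.5120 × 11.1 = 77.9664, so v = 8.8299 m/s.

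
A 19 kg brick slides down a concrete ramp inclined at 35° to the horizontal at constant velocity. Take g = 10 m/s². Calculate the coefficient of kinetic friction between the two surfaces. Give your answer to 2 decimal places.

At constant velocity the net force along the incline is zero: mg sin 35° = μ mg cos 35°.
So μ = tan 35° = 0.5736 / 0.8192 = 0.7002.

0.70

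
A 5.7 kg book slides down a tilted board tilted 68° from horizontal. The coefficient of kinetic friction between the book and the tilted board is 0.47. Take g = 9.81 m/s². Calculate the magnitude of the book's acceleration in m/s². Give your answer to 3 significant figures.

7.37 m/s²

Resolving the weight along the incline: the component pulling the book down the slope is mg sin 68° = 5.7 × 9.81 × 0.9272 = 51.846 N, and the normal force is N = mg cos 68° = 5.7 × 9.81 × 0.3746 = 20.947 N.
Kinetic friction acts up the slope with magnitude f = μN = 0.47 × 20.947 = 9.845 N.
Net force along the incline is 51.846 − 9.845 = 42.001 N, so a = 42.001 / 5.7 = 7.3686 m/s².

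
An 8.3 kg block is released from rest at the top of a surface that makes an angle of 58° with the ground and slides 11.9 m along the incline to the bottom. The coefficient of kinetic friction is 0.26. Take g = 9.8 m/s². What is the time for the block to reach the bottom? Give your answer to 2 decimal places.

1.85 s

The weight component along the incline is mg sin 58° = 68.980 N and the normal force is N = mg cos 58° = 43.104 N.
Friction up the slope is f = μN = 0.26 × 43.104 = 11.207 N, so the net downslope force is 68.980 − 11.207 = 57.773 N and a = 57.773 / 8.3 = 6.9606 m/s².
Starting from rest, L = ½at², so t = √(2L/a) = √(2 × 11.9 / 6.9606) = 1.8491 s.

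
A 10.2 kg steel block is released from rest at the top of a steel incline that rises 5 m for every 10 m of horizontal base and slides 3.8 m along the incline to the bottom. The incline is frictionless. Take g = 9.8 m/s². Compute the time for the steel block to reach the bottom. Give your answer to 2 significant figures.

The weight component along the incline is mg sin 26.57° = 44.703 N and the normal force is N = mg cos 26.57° = 89.407 N.
With no friction, a = g sin 26.57° = 4.3827 m/s².
Starting from rest, L = ½at², so t = √(2L/a) = √(2 × 3.8 / 4.3827) = 1.3168 s.

1.3 s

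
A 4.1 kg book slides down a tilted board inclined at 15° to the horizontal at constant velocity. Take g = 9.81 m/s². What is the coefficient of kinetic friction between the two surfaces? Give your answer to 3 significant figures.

At constant velocity the net force along the incline is zero: mg sin 15° = μ mg cos 15°.
So μ = tan 15° = 0.2588 / 0.9659 = 0.2679.

0.268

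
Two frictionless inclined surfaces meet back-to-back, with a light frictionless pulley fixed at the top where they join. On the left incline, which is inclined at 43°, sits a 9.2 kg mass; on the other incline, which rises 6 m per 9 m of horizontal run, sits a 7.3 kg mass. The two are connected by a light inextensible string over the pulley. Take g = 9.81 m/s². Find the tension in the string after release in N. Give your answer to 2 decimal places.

Resolve each weight along its own incline: the 9.2 kg mass has component 9.2 × 9.81 × sin 43° = 61.552 N down its slope, and the 7.3 kg mass has 7.3 × 9.81 × sin 33.69° = 39.724 N down its slope.
The 9.2 kg side's 61.552 N exceeds the other side's 39.724 N, so that mass slides down and the 7.3 kg mass slides up. Taking that direction as positive, Newton's second law for the whole system gives 61.552 − 39.724 = (9.2 + 7.3) a, so a = 21.828 / 16.5 = 1.3229 m/s².
For the 7.3 kg mass (up-slope positive): T − 39.724 = 7.3 × 1.3229, so T = 49.381 N.

49.38 N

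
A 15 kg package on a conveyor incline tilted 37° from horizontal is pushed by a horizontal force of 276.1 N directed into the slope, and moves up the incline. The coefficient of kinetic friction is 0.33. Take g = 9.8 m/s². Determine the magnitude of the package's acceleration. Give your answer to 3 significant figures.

The horizontal push has components F cos 37° = 276.1 × 0.7986 = 220.493 N up the incline and F sin 37° = 276.1 × 0.6018 = 166.157 N pressing into the surface.
The normal force is therefore N = mg cos 37° + F sin 37° = 117.394 + 166.157 = 283.551 N, and kinetic friction down the slope is μN = 0.33 × 283.551 = 93.572 N.
Along the incline: F cos 37° − mg sin 37° − μN = ma, so 220.493 − 88.465 − 93.572 = 15 a, giving a = 2.5637 m/s².

2.56 m/s²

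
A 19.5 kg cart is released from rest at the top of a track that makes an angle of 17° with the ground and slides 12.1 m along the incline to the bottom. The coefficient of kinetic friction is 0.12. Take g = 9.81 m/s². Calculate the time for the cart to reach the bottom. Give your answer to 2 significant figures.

The weight component along the incline is mg sin 17° = 55.929 N and the normal force is N = mg cos 17° = 182.936 N.
Friction up the slope is f = μN = 0.12 × 182.936 = 21.952 N, so the net downslope force is 55.929 − 21.952 = 33.977 N and a = 33.977 / 19.5 = 1.7424 m/s².
Starting from rest, L = ½at², so t = √(2L/a) = √(2 × 12.1 / 1.7424) = 3.7268 s.

3.7 s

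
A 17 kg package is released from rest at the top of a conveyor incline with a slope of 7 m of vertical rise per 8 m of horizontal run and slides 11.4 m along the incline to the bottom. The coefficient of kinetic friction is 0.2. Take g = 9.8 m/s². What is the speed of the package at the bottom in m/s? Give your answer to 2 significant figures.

11 m/s

The weight component along the incline is mg sin 41.19° = 109.707 N and the normal force is N = mg cos 41.19° = 125.379 N.
Friction up the slope is f = μN = 0.2 × 125.379 = 25.076 N, so the net downslope force is 109.707 − 25.076 = 84.631 N and a = 84.631 / 17 = 4.9783 m/s².
Starting from rest over a distance of 11.4 m, v² = 2aL = 2 × 4.9783 × 11.4 = 113.5052, so v = 10.6539 m/s.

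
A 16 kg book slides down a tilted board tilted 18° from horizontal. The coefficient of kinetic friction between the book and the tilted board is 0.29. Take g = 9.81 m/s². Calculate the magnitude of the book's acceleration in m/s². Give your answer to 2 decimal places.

0.33 m/s²

Resolving the weight along the incline: the component pulling the book down the slope is mg sin 18° = 16 × 9.81 × 0.3090 = 48.501 N, and the normal force is N = mg cos 18° = 16 × 9.81 × 0.9511 = 149.285 N.
Kinetic friction acts up the slope with magnitude f = μN = 0.29 × 149.285 = 43.293 N.
Net force along the incline is 48.501 − 43.293 = 5.208 N, so a = 5.208 / 16 = 0.3255 m/s².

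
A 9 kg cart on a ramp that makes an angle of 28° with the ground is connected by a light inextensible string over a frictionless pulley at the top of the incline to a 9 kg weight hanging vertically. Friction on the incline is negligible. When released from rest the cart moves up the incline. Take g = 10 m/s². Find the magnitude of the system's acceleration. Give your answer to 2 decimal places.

For the cart on the incline: the weight component along the slope is m₁g sin 28° = 9 × 10 × 0.4695 = 42.255 N and the normal force is N = m₁g cos 28° = 79.465 N.
Newton's second law for the cart (up-slope positive): T − 42.255 = 9 a. For the hanging weight (downward positive): 9 × 10 − T = 9 a.
Adding the two equations eliminates T: 47.745 = 18 a, so a = 2.6525 m/s².

2.65 m/s²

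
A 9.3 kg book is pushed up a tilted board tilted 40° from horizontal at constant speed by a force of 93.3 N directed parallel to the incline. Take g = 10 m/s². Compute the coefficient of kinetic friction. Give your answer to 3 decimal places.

At constant speed ΣF = 0 along the incline. The applied 93.3 N acts up the slope; the weight component mg sin 40° = 59.779 N and kinetic friction μN both act down the slope.
So 93.3 = 59.779 + μ × 71.242, giving μ = (93.3 − 59.779) / 71.242 = 0.4705.

0.471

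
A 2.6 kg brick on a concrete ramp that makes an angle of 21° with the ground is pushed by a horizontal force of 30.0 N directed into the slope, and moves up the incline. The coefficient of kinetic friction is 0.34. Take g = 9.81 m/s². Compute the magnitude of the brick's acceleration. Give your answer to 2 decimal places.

The horizontal push has components F cos 21° = 30.0 × 0.9336 = 28.008 N up the incline and F sin 21° = 30.0 × 0.3584 = 10.752 N pressing into the surface.
The normal force is therefore N = mg cos 21° + F sin 21° = 23.812 + 10.752 = 34.564 N, and kinetic friction down the slope is μN = 0.34 × 34.564 = 11.752 N.
Along the incline: F cos 21° − mg sin 21° − μN = ma, so 28.008 − 9.141 − 11.752 = 2.6 a, giving a = 2.7365 m/s².

2.74 m/s²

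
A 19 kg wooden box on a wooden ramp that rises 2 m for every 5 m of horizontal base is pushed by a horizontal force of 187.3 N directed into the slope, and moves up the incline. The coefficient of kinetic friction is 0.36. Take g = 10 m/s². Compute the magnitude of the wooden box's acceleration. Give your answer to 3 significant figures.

0.778 m/s²

The horizontal push has components F cos 21.80° = 187.3 × 0.9285 = 173.908 N up the incline and F sin 21.80° = 187.3 × 0.3714 = 69.563 N pressing into the surface.
The normal force is therefore N = mg cos 21.80° + F sin 21.80° = 176.415 + 69.563 = 245.978 N, and kinetic friction down the slope is μN = 0.36 × 245.978 = 88.552 N.
Along the incline: F cos 21.80° − mg sin 21.80° − μN = ma, so 173.908 − 70.566 − 88.552 = 19 a, giving a = 0.7784 m/s².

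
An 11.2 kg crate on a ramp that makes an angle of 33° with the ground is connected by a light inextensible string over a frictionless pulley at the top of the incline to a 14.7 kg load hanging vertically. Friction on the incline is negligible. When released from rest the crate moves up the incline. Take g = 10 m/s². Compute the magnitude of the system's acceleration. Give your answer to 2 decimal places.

For the crate on the incline: the weight component along the slope is m₁g sin 33° = 11.2 × 10 × 0.5446 = 60.995 N and the normal force is N = m₁g cos 33° = 93.931 N.
Newton's second law for the crate (up-slope positive): T − 60.995 = 11.2 a. For the hanging load (downward positive): 14.7 × 10 − T = 14.7 a.
Adding the two equations eliminates T: 86.005 = 25.9 a, so a = 3.3207 m/s².

3.32 m/s²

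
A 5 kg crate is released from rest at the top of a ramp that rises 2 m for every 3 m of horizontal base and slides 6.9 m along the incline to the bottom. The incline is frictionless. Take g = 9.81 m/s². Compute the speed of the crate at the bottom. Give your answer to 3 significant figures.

The weight component along the incline is mg sin 33.69° = 27.208 N and the normal force is N = mg cos 33.69° = 40.812 N.
With no friction, a = g sin 33.69° = 5.4416 m/s².
Starting from rest over a distance of 6.9 m, v² = 2aL = 2 × 5.4416 × 6.9 = 75.0941, so v = 8.6657 m/s.

8.67 m/s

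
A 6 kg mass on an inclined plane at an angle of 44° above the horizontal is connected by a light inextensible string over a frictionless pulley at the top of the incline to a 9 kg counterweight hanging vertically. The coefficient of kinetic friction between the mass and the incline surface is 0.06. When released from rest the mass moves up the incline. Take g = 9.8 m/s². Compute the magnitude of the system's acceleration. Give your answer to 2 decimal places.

For the mass on the incline: the weight component along the slope is m₁g sin 44° = 6 × 9.8 × 0.6947 = 40.848 N and the normal force is N = m₁g cos 44° = 42.297 N.
Kinetic friction opposes the mass's motion up the incline: f = μN = 0.06 × 42.297 = 2.538 N acting down the slope.
Newton's second law for the mass (up-slope positive): T − 40.848 − 2.538 = 6 a. For the hanging counterweight (downward positive): 9 × 9.8 − T = 9 a.
Adding the two equations eliminates T: 44.814 = 15 a, so a = 2.9876 m/s².

2.99 m/s²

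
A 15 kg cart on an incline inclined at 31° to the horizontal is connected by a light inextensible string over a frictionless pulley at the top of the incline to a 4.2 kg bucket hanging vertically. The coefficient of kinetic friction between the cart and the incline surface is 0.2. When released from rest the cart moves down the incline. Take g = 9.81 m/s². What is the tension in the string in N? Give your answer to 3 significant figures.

For the cart on the incline: the weight component along the slope is m₁g sin 31° = 15 × 9.81 × 0.5150 = 75.782 N and the normal force is N = m₁g cos 31° = 126.132 N.
Kinetic friction opposes the cart's motion down the incline: f = μN = 0.2 × 126.132 = 25.226 N acting up the slope.
Newton's second law for the cart (down-slope positive): 75.782 − 25.226 − T = 15 a. For the hanging bucket (upward positive): T − 4.2 × 9.81 = 4.2 a.
Adding the two equations eliminates T: 9.354 = 19.2 a, so a = 0.4872 m/s².
Then from the hanging bucket's equation, T = 4.2 × (9.81 + 0.4872) = 43.248 N.

43.2 N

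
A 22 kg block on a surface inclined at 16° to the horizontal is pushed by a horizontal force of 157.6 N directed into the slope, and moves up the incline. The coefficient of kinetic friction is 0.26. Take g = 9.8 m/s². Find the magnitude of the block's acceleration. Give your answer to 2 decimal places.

The horizontal push has components F cos 16° = 157.6 × 0.9613 = 151.501 N up the incline and F sin 16° = 157.6 × 0.2756 = 43.435 N pressing into the surface.
The normal force is therefore N = mg cos 16° + F sin 16° = 207.256 + 43.435 = 250.691 N, and kinetic friction down the slope is μN = 0.26 × 250.691 = 65.180 N.
Along the incline: F cos 16° − mg sin 16° − μN = ma, so 151.501 − 59.419 − 65.180 = 22 a, giving a = 1.2228 m/s².

1.22 m/s²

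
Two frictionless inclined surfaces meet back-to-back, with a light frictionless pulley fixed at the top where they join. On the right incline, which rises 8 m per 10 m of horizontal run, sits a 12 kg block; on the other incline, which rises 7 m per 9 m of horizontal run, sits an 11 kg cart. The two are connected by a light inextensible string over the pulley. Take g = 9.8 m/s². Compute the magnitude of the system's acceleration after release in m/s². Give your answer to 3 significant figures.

Resolve each weight along its own incline: the 12 kg mass has component 12 × 9.8 × sin 38.66° = 73.464 N down its slope, and the 11 kg mass has 11 × 9.8 × sin 37.87° = 66.183 N down its slope.
The 12 kg side's 73.464 N exceeds the other side's 66.183 N, so that mass slides down and the 11 kg mass slides up. Taking that direction as positive, Newton's second law for the whole system gives 73.464 − 66.183 = (12 + 11) a, so a = 7.281 / 23 = 0.3166 m/s².

0.317 m/s²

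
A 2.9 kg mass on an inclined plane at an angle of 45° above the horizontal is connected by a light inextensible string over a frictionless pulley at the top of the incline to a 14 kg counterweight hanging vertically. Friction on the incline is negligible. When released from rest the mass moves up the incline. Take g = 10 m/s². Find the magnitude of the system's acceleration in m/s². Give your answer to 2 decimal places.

7.07 m/s²

For the mass on the incline: the weight component along the slope is m₁g sin 45° = 2.9 × 10 × 0.7071 = 20.506 N and the normal force is N = m₁g cos 45° = 20.506 N.
Newton's second law for the mass (up-slope positive): T − 20.506 = 2.9 a. For the hanging counterweight (downward positive): 14 × 10 − T = 14 a.
Adding the two equations eliminates T: 119.494 = 16.9 a, so a = 7.0707 m/s².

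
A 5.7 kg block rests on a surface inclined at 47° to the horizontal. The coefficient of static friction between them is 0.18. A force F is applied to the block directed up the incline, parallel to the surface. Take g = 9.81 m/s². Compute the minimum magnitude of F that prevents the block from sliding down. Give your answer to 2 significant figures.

34 N

The normal force is N = mg cos 47° = 38.135 N. With F at its minimum the block is on the verge of sliding down, so static friction is at its maximum μ_s N = 0.18 × 38.135 = 6.864 N and acts up the slope.
Equilibrium along the incline: F + μ_s N = mg sin 47°, so F = 40.895 − 6.864 = 34.031 N.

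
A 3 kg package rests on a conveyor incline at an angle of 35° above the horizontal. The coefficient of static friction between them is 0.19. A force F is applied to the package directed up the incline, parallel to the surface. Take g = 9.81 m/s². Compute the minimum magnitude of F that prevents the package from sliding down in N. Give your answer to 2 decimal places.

The normal force is N = mg cos 35° = 24.108 N. With F at its minimum the package is on the verge of sliding down, so static friction is at its maximum μ_s N = 0.19 × 24.108 = 4.581 N and acts up the slope.
Equilibrium along the incline: F + μ_s N = mg sin 35°, so F = 16.880 − 4.581 = 12.299 N.

12.30 N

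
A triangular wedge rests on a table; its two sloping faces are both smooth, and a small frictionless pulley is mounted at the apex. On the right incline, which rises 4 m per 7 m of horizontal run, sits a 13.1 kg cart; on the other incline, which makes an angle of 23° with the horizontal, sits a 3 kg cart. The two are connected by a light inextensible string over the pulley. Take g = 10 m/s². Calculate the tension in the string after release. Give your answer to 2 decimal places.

21.65 N

Resolve each weight along its own incline: the 13.1 kg mass has component 13.1 × 10 × sin 29.74° = 64.994 N down its slope, and the 3 kg mass has 3 × 10 × sin 23° = 11.722 N down its slope.
The 13.1 kg side's 64.994 N exceeds the other side's 11.722 N, so that mass slides down and the 3 kg mass slides up. Taking that direction as positive, Newton's second law for the whole system gives 64.994 − 11.722 = (13.1 + 3) a, so a = 53.272 / 16.1 = 3.3088 m/s².
For the 3 kg mass (up-slope positive): T − 11.722 = 3 × 3.3088, so T = 21.648 N.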